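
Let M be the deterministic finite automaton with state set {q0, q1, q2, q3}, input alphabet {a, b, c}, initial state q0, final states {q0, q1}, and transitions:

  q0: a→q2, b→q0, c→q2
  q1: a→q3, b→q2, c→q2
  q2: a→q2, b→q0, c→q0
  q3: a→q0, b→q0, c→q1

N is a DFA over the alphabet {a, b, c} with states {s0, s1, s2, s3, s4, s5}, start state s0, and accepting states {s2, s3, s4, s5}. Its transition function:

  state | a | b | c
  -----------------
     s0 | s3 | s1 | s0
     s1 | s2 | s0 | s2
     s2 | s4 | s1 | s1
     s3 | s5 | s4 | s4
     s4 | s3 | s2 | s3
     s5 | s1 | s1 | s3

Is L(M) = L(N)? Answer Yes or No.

No

The empty string ε is accepted by M but rejected by N.
So L(M) ≠ L(N).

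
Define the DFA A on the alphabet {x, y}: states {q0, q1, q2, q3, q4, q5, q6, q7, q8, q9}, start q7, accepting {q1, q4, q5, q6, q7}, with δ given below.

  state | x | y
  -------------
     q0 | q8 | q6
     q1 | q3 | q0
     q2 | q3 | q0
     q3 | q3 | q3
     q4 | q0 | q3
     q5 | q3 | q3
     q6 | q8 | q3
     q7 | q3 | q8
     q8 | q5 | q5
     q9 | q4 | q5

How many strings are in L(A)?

3

The useful subgraph on states {q5, q7, q8} is acyclic, so L(A) is finite; the longest accepting path visits 3 useful states, giving maximum string length 2.
Counting accepting paths from q7 by length: 1 of length 0, 2 of length 2. Total 3.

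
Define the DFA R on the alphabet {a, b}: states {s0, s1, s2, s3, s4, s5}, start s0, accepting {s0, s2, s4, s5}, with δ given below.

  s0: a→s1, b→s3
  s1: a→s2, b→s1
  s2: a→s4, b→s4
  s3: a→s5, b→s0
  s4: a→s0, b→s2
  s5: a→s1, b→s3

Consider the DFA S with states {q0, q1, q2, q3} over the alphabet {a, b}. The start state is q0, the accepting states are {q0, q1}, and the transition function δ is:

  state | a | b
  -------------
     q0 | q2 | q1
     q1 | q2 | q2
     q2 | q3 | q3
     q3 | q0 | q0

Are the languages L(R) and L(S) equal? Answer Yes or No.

The string aa is accepted by R but rejected by S.
So L(R) ≠ L(S).

No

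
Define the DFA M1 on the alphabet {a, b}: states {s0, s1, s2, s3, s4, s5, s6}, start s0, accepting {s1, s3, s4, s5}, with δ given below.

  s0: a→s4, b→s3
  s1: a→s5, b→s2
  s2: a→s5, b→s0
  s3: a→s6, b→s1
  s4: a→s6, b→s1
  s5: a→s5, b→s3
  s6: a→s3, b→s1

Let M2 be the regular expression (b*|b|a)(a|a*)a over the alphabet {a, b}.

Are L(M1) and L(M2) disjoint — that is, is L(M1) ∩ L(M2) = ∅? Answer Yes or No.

The string a is accepted by both M1 and M2.
Hence L(M1) ∩ L(M2) ≠ ∅.

No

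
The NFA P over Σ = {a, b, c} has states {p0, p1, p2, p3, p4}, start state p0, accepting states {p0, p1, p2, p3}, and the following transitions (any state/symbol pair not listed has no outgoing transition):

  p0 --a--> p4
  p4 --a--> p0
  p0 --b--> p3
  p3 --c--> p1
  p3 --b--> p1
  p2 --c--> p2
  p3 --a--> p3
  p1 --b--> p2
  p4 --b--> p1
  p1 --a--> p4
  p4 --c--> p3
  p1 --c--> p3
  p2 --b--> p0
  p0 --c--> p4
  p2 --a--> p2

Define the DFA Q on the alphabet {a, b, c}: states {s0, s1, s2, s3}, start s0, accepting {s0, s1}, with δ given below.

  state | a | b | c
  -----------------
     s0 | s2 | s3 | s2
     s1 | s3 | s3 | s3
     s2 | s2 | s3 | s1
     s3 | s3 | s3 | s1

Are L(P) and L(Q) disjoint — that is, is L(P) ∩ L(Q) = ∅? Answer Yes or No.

No

The empty string ε is accepted by both P and Q.
Hence L(P) ∩ L(Q) ≠ ∅.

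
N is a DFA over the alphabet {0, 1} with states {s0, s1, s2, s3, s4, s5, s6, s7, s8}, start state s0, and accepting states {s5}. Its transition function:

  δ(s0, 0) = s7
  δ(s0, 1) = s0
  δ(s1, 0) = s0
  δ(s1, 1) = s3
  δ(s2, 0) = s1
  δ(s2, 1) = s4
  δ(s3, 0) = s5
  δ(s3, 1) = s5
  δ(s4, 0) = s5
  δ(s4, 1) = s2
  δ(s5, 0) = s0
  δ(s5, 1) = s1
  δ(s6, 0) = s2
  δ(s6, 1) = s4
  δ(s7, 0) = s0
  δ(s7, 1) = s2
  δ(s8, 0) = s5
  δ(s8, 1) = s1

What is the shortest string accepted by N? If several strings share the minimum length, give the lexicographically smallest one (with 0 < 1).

A breadth-first search from s0 reaches an accepting state first via the path s0 → s7 → s2 → s4 → s5 on input 0110.
No string of length < 4 is accepted (BFS exhausts all shorter strings without reaching an accepting state), and 0110 is the lexicographically least accepting string of length 4.

0110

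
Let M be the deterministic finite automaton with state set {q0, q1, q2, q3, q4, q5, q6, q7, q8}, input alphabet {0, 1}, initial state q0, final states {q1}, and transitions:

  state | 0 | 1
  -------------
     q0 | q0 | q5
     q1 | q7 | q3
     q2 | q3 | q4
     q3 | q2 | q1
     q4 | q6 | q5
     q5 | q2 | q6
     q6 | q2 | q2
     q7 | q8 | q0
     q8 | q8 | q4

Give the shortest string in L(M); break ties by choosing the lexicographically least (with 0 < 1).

A breadth-first search from q0 reaches an accepting state first via the path q0 → q5 → q2 → q3 → q1 on input 1001.
No string of length < 4 is accepted (BFS exhausts all shorter strings without reaching an accepting state), and 1001 is the lexicographically least accepting string of length 4.

1001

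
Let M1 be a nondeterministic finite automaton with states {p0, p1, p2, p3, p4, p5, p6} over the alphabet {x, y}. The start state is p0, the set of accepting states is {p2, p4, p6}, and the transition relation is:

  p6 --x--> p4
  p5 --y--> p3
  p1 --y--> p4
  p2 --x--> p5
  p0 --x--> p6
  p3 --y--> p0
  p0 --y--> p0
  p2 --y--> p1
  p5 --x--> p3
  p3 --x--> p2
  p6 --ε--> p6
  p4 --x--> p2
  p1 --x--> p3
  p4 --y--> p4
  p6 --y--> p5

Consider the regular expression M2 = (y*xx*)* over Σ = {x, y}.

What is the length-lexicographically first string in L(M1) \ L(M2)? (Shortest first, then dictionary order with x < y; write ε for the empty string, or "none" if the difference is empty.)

The string xxy is accepted by M1 but not by M2.
No shorter string lies in the difference, and xxy is the lexicographically first length-3 string in L(M1) \ L(M2).

xxy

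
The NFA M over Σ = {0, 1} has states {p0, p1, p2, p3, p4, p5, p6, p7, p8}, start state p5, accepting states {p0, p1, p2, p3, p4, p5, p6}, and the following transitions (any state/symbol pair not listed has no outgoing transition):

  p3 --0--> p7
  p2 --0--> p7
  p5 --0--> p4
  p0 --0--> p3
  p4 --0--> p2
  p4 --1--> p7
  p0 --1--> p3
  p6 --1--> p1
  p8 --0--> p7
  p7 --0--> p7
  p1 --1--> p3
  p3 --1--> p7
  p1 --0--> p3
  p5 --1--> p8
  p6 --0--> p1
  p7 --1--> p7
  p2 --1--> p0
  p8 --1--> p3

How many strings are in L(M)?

7

The useful subgraph on states {p0, p2, p3, p4, p5, p8} is acyclic, so L(M) is finite; the longest accepting path visits 5 useful states, giving maximum string length 4.
Counting accepting paths from p5 by length: 1 of length 0, 1 of length 1, 2 of length 2, 1 of length 3, 2 of length 4. Total 7.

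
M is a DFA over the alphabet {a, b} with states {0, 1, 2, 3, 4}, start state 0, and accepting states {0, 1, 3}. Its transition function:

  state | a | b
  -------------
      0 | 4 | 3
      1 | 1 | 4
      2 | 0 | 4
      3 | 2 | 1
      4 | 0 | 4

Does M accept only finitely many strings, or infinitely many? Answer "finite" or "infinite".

infinite

State 1 is reachable from the start and can reach an accepting state, and it lies on the cycle 1 → 1.
Traversing that cycle any number of times yields accepted strings of unbounded length, so the language is infinite.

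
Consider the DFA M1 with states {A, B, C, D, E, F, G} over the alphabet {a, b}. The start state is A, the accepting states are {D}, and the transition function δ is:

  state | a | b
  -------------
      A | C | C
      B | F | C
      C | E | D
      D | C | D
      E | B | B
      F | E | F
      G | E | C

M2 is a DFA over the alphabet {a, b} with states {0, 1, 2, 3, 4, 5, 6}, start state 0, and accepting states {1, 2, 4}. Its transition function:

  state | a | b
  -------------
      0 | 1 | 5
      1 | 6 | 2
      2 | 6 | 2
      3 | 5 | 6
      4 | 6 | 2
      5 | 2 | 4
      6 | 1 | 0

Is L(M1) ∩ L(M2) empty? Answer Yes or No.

The string ab is accepted by both M1 and M2.
Hence L(M1) ∩ L(M2) ≠ ∅.

No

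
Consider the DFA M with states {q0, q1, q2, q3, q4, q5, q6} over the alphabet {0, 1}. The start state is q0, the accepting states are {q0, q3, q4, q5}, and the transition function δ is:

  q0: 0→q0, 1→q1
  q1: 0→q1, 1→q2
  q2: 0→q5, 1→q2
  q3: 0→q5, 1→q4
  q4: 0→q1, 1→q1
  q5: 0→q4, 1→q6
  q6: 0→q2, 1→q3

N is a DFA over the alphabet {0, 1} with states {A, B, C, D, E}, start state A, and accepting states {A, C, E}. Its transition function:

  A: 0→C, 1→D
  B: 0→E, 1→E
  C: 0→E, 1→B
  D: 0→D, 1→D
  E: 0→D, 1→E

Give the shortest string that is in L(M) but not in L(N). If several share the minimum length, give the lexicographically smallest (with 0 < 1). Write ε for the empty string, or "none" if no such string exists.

000

The string 000 is accepted by M but not by N.
No shorter string lies in the difference, and 000 is the lexicographically first length-3 string in L(M) \ L(N).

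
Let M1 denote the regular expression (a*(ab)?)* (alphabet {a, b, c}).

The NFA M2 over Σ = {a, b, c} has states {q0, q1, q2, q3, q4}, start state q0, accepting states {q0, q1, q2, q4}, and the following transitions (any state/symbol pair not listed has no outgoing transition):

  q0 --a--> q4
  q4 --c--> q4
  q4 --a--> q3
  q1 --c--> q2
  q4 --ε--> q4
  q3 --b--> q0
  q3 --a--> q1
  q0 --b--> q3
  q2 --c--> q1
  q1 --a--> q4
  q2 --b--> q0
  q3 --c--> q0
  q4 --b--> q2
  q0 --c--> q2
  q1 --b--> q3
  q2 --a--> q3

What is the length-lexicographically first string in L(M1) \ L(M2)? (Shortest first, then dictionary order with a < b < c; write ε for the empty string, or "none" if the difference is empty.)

aa

The string aa is accepted by M1 but not by M2.
No shorter string lies in the difference, and aa is the lexicographically first length-2 string in L(M1) \ L(M2).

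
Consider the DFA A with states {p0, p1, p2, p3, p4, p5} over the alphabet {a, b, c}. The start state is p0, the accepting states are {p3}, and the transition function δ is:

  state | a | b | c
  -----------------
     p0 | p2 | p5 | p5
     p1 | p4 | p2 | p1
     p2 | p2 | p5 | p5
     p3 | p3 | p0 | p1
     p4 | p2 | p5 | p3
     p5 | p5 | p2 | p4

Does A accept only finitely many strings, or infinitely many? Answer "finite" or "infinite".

State p2 is reachable from the start and can reach an accepting state, and it lies on the cycle p2 → p2.
Traversing that cycle any number of times yields accepted strings of unbounded length, so the language is infinite.

infinite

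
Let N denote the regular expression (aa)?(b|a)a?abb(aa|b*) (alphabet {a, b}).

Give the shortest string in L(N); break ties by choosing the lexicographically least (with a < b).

By inspection of the expression, no string of length less than 4 matches, and aabb is the lexicographically first match of length 4.

aabb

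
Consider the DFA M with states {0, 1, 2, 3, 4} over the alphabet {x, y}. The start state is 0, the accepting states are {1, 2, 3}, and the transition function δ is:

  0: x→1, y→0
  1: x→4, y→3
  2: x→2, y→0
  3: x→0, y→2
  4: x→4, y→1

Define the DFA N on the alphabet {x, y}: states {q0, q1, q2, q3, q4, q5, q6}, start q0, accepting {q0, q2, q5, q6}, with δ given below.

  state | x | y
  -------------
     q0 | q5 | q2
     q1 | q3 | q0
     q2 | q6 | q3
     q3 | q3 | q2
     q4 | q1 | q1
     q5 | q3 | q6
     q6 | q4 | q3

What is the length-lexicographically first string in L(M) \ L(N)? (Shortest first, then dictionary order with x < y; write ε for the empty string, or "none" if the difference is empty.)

The string xyy is accepted by M but not by N.
No shorter string lies in the difference, and xyy is the lexicographically first length-3 string in L(M) \ L(N).

xyy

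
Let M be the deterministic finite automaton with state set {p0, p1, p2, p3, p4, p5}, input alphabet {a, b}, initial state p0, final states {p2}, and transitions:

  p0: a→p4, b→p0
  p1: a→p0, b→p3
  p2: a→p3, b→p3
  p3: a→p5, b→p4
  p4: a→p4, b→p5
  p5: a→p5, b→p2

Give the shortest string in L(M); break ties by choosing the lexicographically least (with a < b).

abb

A breadth-first search from p0 reaches an accepting state first via the path p0 → p4 → p5 → p2 on input abb.
No string of length < 3 is accepted (BFS exhausts all shorter strings without reaching an accepting state), and abb is the lexicographically least accepting string of length 3.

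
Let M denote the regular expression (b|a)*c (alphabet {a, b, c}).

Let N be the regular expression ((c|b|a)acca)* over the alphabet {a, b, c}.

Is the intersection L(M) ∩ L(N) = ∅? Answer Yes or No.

Yes

Converting the expression M to a DFA (subset construction, then merging equivalent states) gives the minimal DFA with states {m0, m1, m2}, start state m0, accepting states {m1} and transitions m0: a→m0, b→m0, c→m1; m1: a→m2, b→m2, c→m2; m2: a→m2, b→m2, c→m2.
Converting the expression N to a DFA (subset construction, then merging equivalent states) gives the minimal DFA with states {n0, n1, n2, n3, n4, n5}, start state n0, accepting states {n0} and transitions n0: a→n1, b→n1, c→n1; n1: a→n2, b→n3, c→n3; n2: a→n3, b→n3, c→n4; n3: a→n3, b→n3, c→n3; n4: a→n3, b→n3, c→n5; n5: a→n0, b→n3, c→n3.
Exploring the product automaton M × N from the start pair (m0, n0), following both machines on each input symbol, reaches 13 state pairs: (m0, n0), (m0, n1), (m1, n1), (m0, n2), (m0, n3), (m1, n3), (m2, n2), (m2, n3), (m1, n4), (m2, n4), (m2, n5), (m2, n0), (m2, n1).
M accepts in {m1} and N accepts in {n0}; no reachable pair has both components accepting, so no string drives both machines to acceptance simultaneously and L(M) ∩ L(N) = ∅.
So no string is accepted by both, and the intersection is empty.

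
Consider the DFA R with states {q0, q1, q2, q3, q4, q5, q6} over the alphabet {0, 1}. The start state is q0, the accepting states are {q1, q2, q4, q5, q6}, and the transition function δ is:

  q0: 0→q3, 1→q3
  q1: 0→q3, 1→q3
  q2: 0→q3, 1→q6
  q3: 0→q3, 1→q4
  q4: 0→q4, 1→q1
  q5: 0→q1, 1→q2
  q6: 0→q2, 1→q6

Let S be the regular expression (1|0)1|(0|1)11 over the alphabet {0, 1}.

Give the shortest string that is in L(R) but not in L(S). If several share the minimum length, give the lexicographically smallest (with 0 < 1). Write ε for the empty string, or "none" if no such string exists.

001

The string 001 is accepted by R but not by S.
No shorter string lies in the difference, and 001 is the lexicographically first length-3 string in L(R) \ L(S).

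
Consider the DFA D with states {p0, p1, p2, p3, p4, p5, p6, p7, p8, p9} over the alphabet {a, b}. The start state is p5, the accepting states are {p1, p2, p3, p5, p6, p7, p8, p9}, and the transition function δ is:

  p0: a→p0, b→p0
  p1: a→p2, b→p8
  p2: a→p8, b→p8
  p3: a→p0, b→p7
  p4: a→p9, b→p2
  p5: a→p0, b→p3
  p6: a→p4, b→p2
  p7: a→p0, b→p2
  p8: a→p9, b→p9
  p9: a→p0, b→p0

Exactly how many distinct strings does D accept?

10

The useful subgraph on states {p2, p3, p5, p7, p8, p9} is acyclic, so L(D) is finite; the longest accepting path visits 6 useful states, giving maximum string length 5.
Counting accepting paths from p5 by length: 1 of length 0, 1 of length 1, 1 of length 2, 1 of length 3, 2 of length 4, 4 of length 5. Total 10.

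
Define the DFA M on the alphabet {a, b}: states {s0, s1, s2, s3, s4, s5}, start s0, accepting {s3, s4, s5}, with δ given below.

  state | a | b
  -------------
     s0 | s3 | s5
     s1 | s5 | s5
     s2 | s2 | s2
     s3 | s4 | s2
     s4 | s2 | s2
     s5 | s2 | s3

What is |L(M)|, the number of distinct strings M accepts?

5

The useful subgraph on states {s0, s3, s4, s5} is acyclic, so L(M) is finite; the longest accepting path visits 4 useful states, giving maximum string length 3.
Counting accepting paths from s0 by length: 2 of length 1, 2 of length 2, 1 of length 3. Total 5.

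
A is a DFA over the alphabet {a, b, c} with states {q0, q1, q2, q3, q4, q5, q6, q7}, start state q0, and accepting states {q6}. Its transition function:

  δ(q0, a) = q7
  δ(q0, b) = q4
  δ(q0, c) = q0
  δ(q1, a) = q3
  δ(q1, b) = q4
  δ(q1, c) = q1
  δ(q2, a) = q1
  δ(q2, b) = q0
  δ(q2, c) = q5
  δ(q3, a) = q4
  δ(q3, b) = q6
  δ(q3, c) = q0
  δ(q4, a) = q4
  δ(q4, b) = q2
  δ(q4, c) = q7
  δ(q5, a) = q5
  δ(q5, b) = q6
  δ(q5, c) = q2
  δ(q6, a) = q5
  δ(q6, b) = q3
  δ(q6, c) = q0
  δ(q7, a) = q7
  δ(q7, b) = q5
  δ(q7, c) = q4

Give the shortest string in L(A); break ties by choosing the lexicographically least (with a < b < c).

A breadth-first search from q0 reaches an accepting state first via the path q0 → q7 → q5 → q6 on input abb.
No string of length < 3 is accepted (BFS exhausts all shorter strings without reaching an accepting state), and abb is the lexicographically least accepting string of length 3.

abb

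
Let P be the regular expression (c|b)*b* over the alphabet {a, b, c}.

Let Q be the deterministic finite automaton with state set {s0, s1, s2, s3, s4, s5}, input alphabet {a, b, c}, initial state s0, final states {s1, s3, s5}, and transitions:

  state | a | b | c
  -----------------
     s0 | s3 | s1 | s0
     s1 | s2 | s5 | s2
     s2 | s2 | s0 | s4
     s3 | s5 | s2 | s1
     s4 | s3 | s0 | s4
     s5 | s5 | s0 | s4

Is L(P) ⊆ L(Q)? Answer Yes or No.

The empty string ε is in L(P) but not in L(Q).
So L(P) ⊄ L(Q).

No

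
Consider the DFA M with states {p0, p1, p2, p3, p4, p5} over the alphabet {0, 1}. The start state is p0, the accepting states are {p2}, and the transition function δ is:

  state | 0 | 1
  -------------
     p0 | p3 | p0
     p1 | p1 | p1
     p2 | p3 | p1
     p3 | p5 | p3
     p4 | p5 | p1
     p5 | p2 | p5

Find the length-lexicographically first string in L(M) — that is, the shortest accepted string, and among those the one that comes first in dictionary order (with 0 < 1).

000

A breadth-first search from p0 reaches an accepting state first via the path p0 → p3 → p5 → p2 on input 000.
No string of length < 3 is accepted (BFS exhausts all shorter strings without reaching an accepting state), and 000 is the lexicographically least accepting string of length 3.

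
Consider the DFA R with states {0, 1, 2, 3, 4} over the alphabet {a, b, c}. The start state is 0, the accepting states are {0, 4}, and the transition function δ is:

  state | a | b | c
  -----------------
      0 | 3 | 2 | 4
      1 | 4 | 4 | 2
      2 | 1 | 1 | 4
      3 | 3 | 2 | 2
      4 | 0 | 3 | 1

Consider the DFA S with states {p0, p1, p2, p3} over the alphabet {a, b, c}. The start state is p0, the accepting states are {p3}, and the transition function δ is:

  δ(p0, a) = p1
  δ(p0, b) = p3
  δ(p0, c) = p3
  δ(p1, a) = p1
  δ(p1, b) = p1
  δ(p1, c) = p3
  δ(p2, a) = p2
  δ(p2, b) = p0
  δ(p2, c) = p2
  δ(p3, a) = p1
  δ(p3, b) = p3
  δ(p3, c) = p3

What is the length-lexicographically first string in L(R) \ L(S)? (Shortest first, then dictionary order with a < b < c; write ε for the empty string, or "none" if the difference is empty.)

ε

The empty string ε is accepted by R but not by S.
Since ε is the unique shortest string, it is the required witness.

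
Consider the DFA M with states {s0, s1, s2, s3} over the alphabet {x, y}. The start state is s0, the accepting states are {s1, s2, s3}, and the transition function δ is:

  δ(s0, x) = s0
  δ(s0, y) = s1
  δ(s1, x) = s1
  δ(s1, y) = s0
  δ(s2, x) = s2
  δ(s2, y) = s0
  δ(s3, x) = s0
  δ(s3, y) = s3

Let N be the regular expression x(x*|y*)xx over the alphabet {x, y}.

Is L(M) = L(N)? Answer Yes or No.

The string y is accepted by M but rejected by N.
So L(M) ≠ L(N).

No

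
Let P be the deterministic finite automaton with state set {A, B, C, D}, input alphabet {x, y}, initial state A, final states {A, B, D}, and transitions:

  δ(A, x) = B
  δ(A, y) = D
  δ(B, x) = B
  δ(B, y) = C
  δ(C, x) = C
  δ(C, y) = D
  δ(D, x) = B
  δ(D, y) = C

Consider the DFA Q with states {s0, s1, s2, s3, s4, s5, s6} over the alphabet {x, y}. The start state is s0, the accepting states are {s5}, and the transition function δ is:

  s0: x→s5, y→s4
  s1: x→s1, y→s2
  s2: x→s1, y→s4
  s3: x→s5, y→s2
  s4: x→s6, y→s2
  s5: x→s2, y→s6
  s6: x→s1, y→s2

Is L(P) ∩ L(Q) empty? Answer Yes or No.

The string x is accepted by both P and Q.
Hence L(P) ∩ L(Q) ≠ ∅.

No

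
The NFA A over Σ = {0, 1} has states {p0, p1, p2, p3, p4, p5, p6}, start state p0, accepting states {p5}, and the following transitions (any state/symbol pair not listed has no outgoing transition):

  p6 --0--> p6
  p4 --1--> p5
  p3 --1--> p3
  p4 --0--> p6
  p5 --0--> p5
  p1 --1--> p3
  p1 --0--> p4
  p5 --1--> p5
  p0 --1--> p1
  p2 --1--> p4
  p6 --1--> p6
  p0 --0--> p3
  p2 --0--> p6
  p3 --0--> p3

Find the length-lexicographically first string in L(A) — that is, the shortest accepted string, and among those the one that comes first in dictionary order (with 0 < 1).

A breadth-first search from p0 reaches an accepting state first via the path p0 → p1 → p4 → p5 on input 101.
No string of length < 3 is accepted (BFS exhausts all shorter strings without reaching an accepting state), and 101 is the lexicographically least accepting string of length 3.

101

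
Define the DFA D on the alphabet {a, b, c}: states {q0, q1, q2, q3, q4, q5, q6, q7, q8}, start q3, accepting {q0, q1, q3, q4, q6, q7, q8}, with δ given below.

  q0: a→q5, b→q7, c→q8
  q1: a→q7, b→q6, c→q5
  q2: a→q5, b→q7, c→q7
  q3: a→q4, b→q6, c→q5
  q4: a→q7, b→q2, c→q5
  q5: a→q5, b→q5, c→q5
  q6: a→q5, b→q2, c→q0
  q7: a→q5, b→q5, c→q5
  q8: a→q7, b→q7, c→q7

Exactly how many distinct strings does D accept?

The useful subgraph on states {q0, q2, q3, q4, q6, q7, q8} is acyclic, so L(D) is finite; the longest accepting path visits 5 useful states, giving maximum string length 4.
Counting accepting paths from q3 by length: 1 of length 0, 2 of length 1, 2 of length 2, 6 of length 3, 3 of length 4. Total 14.

14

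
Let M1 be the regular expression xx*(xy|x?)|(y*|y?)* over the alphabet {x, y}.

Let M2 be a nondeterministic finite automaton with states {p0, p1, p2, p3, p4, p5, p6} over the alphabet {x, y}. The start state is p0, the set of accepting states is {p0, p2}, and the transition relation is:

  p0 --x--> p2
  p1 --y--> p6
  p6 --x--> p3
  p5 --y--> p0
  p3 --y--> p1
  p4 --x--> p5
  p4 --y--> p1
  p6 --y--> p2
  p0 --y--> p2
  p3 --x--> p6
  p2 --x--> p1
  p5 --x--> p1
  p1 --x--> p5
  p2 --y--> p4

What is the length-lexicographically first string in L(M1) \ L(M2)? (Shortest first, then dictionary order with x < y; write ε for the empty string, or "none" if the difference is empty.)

xx

The string xx is accepted by M1 but not by M2.
No shorter string lies in the difference, and xx is the lexicographically first length-2 string in L(M1) \ L(M2).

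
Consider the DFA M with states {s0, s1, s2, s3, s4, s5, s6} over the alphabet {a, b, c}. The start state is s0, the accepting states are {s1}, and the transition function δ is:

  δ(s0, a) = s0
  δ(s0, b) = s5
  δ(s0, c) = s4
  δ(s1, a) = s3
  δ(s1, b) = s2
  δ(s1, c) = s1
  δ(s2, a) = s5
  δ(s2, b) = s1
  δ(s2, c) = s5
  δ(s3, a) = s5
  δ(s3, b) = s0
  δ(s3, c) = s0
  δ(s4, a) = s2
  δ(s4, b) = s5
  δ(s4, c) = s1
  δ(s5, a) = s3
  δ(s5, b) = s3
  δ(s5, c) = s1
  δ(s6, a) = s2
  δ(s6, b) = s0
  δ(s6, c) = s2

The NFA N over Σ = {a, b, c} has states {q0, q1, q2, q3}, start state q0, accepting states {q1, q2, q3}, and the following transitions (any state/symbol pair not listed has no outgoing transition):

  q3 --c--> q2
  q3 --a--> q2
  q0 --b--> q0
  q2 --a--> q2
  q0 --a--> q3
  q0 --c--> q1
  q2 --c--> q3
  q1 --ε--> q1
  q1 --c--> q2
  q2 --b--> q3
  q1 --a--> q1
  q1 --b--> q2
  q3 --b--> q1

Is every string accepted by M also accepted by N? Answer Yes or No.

Yes

Exploring the product automaton M × N from the start pair (s0, q0), following both machines on each input symbol, reaches 21 state pairs: (s0, q0), (s0, q3), (s5, q0), (s4, q1), (s0, q2), (s5, q1), (s4, q2), (s3, q3), (s3, q0), (s1, q1), (s2, q1), (s5, q2), (s1, q2), (s5, q3), (s4, q3), (s3, q1), (s3, q2), (s2, q2), (s1, q3), (s0, q1), (s2, q3).
M accepts in {s1} and N accepts in {q1, q2, q3}. The reachable pairs whose M-component is accepting are (s1, q1), (s1, q2), (s1, q3); in each of them the N-component is accepting too, so the product for L(M) \ L(N) (M-component accepting, N-component rejecting) has no reachable accepting pair and the difference is empty.
Hence every string in L(M) is also in L(N).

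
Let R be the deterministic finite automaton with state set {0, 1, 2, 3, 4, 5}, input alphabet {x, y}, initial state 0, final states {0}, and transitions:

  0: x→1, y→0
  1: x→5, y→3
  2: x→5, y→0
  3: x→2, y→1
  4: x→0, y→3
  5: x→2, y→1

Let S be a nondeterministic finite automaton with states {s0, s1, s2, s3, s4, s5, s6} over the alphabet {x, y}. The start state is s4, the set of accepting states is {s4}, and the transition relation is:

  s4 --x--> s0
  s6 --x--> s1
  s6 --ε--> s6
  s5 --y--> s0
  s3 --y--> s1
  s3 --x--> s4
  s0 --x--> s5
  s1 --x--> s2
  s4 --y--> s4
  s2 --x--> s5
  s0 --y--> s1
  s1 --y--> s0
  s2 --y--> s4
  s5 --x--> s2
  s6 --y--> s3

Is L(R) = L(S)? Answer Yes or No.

Yes

Exploring the product automaton R × S from the start pair (0, s4), following both machines on each input symbol, reaches 5 state pairs: (0, s4), (1, s0), (5, s5), (3, s1), (2, s2).
R accepts in {0} and S accepts in {s4}. In every reachable pair the two components are either both accepting — (0, s4) — or both non-accepting, so no string is accepted by exactly one of the machines: L(R) \ L(S) and L(S) \ L(R) are both empty.
Hence every string is accepted by R iff it is accepted by S, and the two languages coincide.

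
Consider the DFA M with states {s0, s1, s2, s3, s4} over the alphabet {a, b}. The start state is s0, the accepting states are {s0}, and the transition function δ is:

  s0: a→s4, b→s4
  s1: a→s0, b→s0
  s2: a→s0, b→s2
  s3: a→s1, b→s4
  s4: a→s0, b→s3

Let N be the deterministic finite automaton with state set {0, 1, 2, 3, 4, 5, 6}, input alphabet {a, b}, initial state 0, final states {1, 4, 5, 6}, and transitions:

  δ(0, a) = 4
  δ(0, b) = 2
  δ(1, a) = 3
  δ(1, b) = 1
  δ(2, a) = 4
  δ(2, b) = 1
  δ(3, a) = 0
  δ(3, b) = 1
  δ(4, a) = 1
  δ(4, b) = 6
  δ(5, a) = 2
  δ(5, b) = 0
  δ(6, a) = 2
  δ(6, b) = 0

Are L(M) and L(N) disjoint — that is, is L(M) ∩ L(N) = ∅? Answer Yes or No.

No

The string aa is accepted by both M and N.
Hence L(M) ∩ L(N) ≠ ∅.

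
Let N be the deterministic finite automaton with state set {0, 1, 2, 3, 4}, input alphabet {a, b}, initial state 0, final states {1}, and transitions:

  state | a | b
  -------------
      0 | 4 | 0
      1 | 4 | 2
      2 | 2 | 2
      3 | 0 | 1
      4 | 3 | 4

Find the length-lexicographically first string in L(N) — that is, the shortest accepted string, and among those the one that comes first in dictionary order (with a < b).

aab

A breadth-first search from 0 reaches an accepting state first via the path 0 → 4 → 3 → 1 on input aab.
No string of length < 3 is accepted (BFS exhausts all shorter strings without reaching an accepting state), and aab is the lexicographically least accepting string of length 3.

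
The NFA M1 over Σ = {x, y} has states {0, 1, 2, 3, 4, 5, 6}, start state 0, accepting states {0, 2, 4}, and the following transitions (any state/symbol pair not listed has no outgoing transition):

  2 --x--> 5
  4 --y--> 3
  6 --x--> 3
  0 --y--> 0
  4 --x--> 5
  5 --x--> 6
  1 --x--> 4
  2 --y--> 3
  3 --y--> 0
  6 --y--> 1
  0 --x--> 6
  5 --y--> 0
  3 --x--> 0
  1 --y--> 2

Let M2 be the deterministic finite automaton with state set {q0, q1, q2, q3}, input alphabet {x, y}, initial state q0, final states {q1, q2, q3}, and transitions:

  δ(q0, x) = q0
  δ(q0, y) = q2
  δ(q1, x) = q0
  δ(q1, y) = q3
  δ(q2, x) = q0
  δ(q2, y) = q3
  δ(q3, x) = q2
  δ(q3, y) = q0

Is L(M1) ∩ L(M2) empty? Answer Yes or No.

No

The string y is accepted by both M1 and M2.
Hence L(M1) ∩ L(M2) ≠ ∅.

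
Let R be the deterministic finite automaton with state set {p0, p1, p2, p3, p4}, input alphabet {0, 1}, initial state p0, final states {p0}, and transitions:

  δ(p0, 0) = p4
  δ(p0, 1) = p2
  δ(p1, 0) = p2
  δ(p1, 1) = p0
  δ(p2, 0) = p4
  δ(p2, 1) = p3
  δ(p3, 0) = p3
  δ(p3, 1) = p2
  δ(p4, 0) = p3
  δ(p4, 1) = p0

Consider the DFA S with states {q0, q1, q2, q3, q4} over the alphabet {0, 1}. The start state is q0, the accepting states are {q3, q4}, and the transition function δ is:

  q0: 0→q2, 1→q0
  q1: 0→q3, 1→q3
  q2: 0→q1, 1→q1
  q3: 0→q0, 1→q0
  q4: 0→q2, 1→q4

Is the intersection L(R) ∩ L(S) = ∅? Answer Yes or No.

Yes

Exploring the product automaton R × S from the start pair (p0, q0), following both machines on each input symbol, reaches 12 state pairs: (p0, q0), (p4, q2), (p2, q0), (p3, q1), (p0, q1), (p3, q0), (p3, q3), (p2, q3), (p4, q3), (p3, q2), (p4, q0), (p2, q1).
R accepts in {p0} and S accepts in {q3, q4}; no reachable pair has both components accepting, so no string drives both machines to acceptance simultaneously and L(R) ∩ L(S) = ∅.
So no string is accepted by both, and the intersection is empty.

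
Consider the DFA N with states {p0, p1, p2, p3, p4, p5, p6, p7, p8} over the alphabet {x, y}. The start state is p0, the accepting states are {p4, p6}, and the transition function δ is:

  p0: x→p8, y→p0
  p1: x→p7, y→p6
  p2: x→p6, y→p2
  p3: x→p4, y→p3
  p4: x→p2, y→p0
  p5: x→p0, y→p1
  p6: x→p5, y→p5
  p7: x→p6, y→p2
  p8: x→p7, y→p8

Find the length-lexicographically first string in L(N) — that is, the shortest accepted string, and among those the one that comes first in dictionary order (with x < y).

A breadth-first search from p0 reaches an accepting state first via the path p0 → p8 → p7 → p6 on input xxx.
No string of length < 3 is accepted (BFS exhausts all shorter strings without reaching an accepting state), and xxx is the lexicographically least accepting string of length 3.

xxx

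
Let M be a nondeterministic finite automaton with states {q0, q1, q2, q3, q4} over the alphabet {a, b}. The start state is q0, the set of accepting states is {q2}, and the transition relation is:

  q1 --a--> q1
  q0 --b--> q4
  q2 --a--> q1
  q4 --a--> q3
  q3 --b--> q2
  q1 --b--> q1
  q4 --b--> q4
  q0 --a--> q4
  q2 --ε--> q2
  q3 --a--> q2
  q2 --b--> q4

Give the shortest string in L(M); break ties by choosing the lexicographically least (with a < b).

A breadth-first search from q0 reaches an accepting state first via the path q0 → q4 → q3 → q2 on input aaa.
No string of length < 3 is accepted (BFS exhausts all shorter strings without reaching an accepting state), and aaa is the lexicographically least accepting string of length 3.

aaa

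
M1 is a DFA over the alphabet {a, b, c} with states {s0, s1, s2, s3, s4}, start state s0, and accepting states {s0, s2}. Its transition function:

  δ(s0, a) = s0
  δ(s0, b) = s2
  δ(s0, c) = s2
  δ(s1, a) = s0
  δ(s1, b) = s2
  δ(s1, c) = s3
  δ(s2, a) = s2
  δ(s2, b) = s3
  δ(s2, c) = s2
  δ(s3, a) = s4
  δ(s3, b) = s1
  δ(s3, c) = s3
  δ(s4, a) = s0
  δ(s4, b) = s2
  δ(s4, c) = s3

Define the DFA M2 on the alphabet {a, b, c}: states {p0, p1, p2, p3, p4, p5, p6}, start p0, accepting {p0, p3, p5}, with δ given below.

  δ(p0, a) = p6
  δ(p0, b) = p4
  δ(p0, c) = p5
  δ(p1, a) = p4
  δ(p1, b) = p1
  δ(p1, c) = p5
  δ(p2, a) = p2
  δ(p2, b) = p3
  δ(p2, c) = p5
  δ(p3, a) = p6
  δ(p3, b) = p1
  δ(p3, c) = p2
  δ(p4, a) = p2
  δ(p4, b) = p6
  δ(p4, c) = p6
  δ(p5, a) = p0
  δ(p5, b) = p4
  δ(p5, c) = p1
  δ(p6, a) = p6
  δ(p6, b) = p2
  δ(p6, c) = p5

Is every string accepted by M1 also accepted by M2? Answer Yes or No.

The string a is in L(M1) but not in L(M2).
So L(M1) ⊄ L(M2).

No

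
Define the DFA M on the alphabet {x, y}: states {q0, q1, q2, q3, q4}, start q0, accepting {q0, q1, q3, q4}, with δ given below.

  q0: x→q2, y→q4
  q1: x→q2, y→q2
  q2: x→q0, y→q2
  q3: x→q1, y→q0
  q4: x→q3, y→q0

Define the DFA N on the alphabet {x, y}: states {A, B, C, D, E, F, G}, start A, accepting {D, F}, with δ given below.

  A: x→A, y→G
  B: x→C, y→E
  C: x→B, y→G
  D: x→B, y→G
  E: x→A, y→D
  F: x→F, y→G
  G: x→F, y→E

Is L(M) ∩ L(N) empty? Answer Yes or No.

The string yx is accepted by both M and N.
Hence L(M) ∩ L(N) ≠ ∅.

No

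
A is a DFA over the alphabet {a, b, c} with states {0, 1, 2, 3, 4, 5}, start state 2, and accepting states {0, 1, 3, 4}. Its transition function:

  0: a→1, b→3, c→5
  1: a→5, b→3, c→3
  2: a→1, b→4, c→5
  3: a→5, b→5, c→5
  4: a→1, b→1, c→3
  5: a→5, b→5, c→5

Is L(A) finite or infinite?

finite

The useful states (reachable from 2 and able to reach an accepting state) are {1, 2, 3, 4}.
Restricted to these states the transition graph has no cycle, so every accepting path has bounded length and L is finite.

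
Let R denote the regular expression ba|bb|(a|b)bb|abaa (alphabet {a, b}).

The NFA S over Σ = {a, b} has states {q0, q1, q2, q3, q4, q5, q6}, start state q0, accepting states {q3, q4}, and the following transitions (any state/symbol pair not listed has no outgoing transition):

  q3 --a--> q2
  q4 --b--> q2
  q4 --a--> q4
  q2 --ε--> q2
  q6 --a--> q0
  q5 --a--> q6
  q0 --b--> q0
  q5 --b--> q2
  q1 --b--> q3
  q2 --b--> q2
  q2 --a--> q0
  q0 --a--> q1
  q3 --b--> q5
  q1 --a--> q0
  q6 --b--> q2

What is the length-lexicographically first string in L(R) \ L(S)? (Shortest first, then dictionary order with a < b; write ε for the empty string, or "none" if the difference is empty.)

The string ba is accepted by R but not by S.
No shorter string lies in the difference, and ba is the lexicographically first length-2 string in L(R) \ L(S).

ba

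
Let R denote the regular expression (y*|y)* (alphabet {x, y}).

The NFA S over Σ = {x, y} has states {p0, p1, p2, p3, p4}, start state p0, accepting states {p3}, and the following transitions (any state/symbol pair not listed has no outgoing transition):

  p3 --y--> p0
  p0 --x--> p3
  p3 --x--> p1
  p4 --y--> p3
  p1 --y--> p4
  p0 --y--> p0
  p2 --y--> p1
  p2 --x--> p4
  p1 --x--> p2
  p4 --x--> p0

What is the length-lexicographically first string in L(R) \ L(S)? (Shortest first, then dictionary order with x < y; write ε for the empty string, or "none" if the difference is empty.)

ε

The empty string ε is accepted by R but not by S.
Since ε is the unique shortest string, it is the required witness.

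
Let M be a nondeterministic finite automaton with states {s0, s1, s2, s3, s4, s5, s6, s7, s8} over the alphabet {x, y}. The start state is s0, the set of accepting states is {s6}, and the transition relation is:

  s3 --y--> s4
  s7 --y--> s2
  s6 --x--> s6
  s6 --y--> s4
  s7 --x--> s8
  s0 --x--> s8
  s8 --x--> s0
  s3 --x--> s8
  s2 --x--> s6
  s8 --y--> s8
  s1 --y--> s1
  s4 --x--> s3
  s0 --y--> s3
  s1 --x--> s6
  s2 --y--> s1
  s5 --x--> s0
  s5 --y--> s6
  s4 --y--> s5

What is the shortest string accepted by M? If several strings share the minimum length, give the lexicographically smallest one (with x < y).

A breadth-first search from s0 reaches an accepting state first via the path s0 → s3 → s4 → s5 → s6 on input yyyy.
No string of length < 4 is accepted (BFS exhausts all shorter strings without reaching an accepting state), and yyyy is the lexicographically least accepting string of length 4.

yyyy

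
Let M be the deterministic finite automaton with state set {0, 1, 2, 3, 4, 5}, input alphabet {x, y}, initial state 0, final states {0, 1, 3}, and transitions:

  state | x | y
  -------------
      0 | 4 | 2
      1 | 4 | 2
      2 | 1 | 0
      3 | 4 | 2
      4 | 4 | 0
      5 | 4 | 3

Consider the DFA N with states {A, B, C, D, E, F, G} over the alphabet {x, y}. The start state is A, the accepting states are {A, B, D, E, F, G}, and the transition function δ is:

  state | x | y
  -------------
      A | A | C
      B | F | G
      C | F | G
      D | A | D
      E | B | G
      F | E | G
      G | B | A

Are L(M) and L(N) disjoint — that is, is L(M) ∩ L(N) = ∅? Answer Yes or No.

The empty string ε is accepted by both M and N.
Hence L(M) ∩ L(N) ≠ ∅.

No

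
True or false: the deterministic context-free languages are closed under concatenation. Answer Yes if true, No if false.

No

Take L₁ = {ε, c} (finite, hence regular and DCFL) and L₂ = {c aⁿbⁿ : n≥0} ∪ {cc aⁿb²ⁿ : n≥0} (a DCFL: the number of leading c's tells the DPDA whether to pop one stack symbol per b or per two b's). Then L₁L₂ ∩ cca⁺b* = {cc aⁿbⁿ : n≥1} ∪ {cc aⁿb²ⁿ : n≥1}. If L₁L₂ were a DCFL, so would be this intersection with a regular set, and a DPDA for it started from its configuration after reading cc would accept {aⁿbⁿ : n≥1} ∪ {aⁿb²ⁿ : n≥1}, which no deterministic PDA accepts (a DPDA for it would have a single run on aⁿb²ⁿ, accepting after the prefix aⁿbⁿ and accepting again after n more b's; an ordinary PDA that simulates it on a's and b's and, at any moment when it is accepting, may switch to reading only a fresh letter d while feeding each d to the simulation as a b, would accept aⁱbʲdᵏ (k≥1) exactly when both aⁱbʲ and aⁱbʲ⁺ᵏ are in the language, i.e. its language intersected with the regular set a*b*d⁺ would be exactly {aⁿbⁿdⁿ : n≥1} — impossible, since context-free languages are closed under intersection with regular sets and {aⁿbⁿdⁿ} is not context-free). Hence L₁L₂ is not a DCFL.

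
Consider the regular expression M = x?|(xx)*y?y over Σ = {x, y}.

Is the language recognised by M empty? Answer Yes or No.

The empty string ε matches the expression, so it belongs to L(M).
Since L(M) contains at least one string, it is not empty.

No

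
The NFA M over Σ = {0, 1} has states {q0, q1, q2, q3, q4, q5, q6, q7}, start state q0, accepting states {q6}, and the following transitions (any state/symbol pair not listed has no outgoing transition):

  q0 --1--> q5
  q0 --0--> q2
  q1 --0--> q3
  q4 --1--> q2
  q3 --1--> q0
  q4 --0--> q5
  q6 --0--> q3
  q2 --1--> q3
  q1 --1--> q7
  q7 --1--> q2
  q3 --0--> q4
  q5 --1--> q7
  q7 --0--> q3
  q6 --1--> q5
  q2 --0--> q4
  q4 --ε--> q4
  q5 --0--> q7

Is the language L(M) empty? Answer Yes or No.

The states reachable from the start state are {q0, q2, q3, q4, q5, q7}.
None of the accepting states {q6} is reachable, so no string is accepted and L(M) = ∅.

Yes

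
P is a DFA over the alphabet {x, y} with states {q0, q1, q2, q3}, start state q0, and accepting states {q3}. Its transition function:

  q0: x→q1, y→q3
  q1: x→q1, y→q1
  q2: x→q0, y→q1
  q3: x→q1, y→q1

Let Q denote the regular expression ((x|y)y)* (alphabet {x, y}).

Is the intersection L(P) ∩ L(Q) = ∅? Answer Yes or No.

Yes

Converting the expression Q to a DFA (subset construction, then merging equivalent states) gives the minimal DFA with states {r0, r1, r2}, start state r0, accepting states {r0} and transitions r0: x→r1, y→r1; r1: x→r2, y→r0; r2: x→r2, y→r2.
Exploring the product automaton P × Q from the start pair (q0, r0), following both machines on each input symbol, reaches 5 state pairs: (q0, r0), (q1, r1), (q3, r1), (q1, r2), (q1, r0).
P accepts in {q3} and Q accepts in {r0}; no reachable pair has both components accepting, so no string drives both machines to acceptance simultaneously and L(P) ∩ L(Q) = ∅.
So no string is accepted by both, and the intersection is empty.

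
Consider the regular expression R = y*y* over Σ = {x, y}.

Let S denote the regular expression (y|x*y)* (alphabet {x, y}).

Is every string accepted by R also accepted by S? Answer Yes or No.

Converting the expression R to a DFA (subset construction, then merging equivalent states) gives the minimal DFA with states {r0, r1}, start state r0, accepting states {r0} and transitions r0: x→r1, y→r0; r1: x→r1, y→r1.
Converting the expression S to a DFA (subset construction, then merging equivalent states) gives the minimal DFA with states {s0, s1}, start state s0, accepting states {s0} and transitions s0: x→s1, y→s0; s1: x→s1, y→s0.
Exploring the product automaton R × S from the start pair (r0, s0), following both machines on each input symbol, reaches 3 state pairs: (r0, s0), (r1, s1), (r1, s0).
R accepts in {r0} and S accepts in {s0}. The reachable pairs whose R-component is accepting are (r0, s0); in each of them the S-component is accepting too, so the product for L(R) \ L(S) (R-component accepting, S-component rejecting) has no reachable accepting pair and the difference is empty.
Hence every string in L(R) is also in L(S).

Yes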